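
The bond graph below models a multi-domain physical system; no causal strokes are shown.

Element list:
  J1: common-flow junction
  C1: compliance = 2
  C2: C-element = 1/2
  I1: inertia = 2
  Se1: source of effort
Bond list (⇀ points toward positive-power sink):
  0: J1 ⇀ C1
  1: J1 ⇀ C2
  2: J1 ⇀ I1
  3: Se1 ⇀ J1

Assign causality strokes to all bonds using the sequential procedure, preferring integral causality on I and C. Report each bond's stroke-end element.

b3 →J1  (Se1 (Se) sets effort on bond)
b0 →J1  (prefer integral on C1)
b1 →J1  (C2 integral (e out))
b2 →I1  (only one flow-in slot at J1)

bond 0 stroke→J1
bond 1 stroke→J1
bond 2 stroke→I1
bond 3 stroke→J1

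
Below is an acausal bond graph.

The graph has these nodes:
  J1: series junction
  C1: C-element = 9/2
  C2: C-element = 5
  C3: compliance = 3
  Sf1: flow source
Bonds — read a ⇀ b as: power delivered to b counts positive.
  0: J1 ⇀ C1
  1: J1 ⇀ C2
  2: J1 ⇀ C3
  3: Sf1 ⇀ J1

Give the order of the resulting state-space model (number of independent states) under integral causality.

bond 3 stroke at Sf1  (Sf1 (Sf) sets flow on bond)
bond 0 stroke at J1  (J1 flow already set via bond 3)
bond 1 stroke at J1  (J1: bond 3 brought flow, rest push out)
bond 2 stroke at J1  (common-f at J1 fixed by 3)

3  (C1, C2, C3 all integral)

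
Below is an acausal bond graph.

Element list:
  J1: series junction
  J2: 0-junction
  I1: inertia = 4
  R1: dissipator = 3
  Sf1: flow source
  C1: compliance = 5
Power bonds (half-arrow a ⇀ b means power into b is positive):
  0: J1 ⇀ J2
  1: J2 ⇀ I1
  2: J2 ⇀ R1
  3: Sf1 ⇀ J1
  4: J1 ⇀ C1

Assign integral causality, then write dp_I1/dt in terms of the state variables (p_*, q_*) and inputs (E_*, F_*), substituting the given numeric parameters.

bond 3 →Sf1  (source Sf1 imposes f)
bond 0 →J1  (common-f at J1 fixed by 3)
bond 4 →J1  (J1: bond 3 brought flow, rest push out)
bond 1 →I1  (I1 integral (f out))
bond 2 →J2  (J2 needs exactly one e-in)

dp_I1/dt = 3*F_Sf1 - 3*p_I1/4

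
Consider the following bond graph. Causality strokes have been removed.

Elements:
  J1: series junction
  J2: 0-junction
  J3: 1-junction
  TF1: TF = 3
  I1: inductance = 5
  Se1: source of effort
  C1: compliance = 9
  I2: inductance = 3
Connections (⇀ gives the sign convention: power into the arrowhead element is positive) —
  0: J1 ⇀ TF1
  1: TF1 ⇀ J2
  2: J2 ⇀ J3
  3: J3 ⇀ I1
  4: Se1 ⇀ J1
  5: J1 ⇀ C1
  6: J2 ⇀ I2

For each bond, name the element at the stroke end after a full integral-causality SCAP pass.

β0 →TF1
β1 →J2
β2 →J3
β3 →I1
β4 →J1
β5 →J1
β6 →I2

β4 stroke→J1  (source Se1 imposes e)
β3 stroke→I1  (I1 integral (f out))
β2 stroke→J3  (J3: bond 3 brought flow, rest push out)
β5 stroke→J1  (C1: C, integral causality)
β0 stroke→TF1  (J1 needs exactly one f-in)
β1 stroke→J2  (TF1 one-in-one-out from 0)
β6 stroke→I2  (common-e at J2 fixed by 1)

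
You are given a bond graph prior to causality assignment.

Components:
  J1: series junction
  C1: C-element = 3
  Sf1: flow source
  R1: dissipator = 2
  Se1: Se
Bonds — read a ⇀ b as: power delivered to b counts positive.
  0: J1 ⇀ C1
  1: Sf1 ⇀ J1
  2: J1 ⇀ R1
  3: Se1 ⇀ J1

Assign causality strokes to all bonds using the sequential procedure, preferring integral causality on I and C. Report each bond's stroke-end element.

b0 →J1
b1 →Sf1
b2 →J1
b3 →J1

b1 →Sf1  (source Sf1 imposes f)
b3 →J1  (source Se1 imposes e)
b0 →J1  (J1 flow already set via bond 1)
b2 →J1  (J1: bond 1 brought flow, rest push out)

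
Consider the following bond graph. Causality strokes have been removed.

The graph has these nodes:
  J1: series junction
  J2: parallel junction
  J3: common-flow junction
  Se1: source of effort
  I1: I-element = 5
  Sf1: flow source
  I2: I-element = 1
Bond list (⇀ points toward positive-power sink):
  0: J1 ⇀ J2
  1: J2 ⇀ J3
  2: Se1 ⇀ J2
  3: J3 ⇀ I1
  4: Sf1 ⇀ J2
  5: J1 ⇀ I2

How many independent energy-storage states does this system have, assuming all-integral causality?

2  (I1, I2 all integral)

β2 →J2  (Se1 (Se) sets effort on bond)
β4 →Sf1  (Sf1 fixes flow; stroke at Sf1)
β0 →J1  (0-jn J2 has e-setter on 2)
β1 →J3  (0-jn J2 has e-setter on 2)
β3 →I1  (J3 needs exactly one f-in)
β5 →I2  (closing 1-jn rule on J1)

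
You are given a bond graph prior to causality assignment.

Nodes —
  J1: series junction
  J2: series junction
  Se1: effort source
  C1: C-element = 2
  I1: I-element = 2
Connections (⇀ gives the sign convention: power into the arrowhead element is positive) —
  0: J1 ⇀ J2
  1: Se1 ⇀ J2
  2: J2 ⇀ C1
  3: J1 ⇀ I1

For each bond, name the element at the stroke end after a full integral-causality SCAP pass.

b0 |J1
b1 |J2
b2 |J2
b3 |I1

β1 |J2  (Se1 (Se) sets effort on bond)
β2 |J2  (C1 outputs effort q/C1)
β0 |J1  (J2: last free bond brings flow in)
β3 |I1  (only one flow-in slot at J1)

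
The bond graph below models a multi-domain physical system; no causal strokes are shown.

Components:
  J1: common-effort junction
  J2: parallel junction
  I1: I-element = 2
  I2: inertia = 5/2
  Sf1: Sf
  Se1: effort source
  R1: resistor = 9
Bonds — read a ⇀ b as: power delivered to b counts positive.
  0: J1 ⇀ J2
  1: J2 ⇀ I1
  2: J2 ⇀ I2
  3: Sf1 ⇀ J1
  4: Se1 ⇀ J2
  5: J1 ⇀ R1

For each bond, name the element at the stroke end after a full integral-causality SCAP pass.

bond 3 →Sf1  (Sf1: flow source, stroke at near end)
bond 4 →J2  (source Se1 imposes e)
bond 0 →J1  (0-jn J2 has e-setter on 4)
bond 1 →I1  (common-e at J2 fixed by 4)
bond 2 →I2  (0-jn J2 has e-setter on 4)
bond 5 →R1  (J1: bond 0 brought effort, rest push out)

#0 stroke at J1
#1 stroke at I1
#2 stroke at I2
#3 stroke at Sf1
#4 stroke at J2
#5 stroke at R1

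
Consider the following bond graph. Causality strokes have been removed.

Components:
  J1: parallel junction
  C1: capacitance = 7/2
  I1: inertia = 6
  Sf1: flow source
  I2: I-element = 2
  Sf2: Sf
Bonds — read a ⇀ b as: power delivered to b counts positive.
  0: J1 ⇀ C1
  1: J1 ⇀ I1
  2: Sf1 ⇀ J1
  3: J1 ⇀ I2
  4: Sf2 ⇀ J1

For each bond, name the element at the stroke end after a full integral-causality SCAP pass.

#0 →J1
#1 →I1
#2 →Sf1
#3 →I2
#4 →Sf2

b2 →Sf1  (Sf1: flow source, stroke at near end)
b4 →Sf2  (Sf2 fixes flow; stroke at Sf2)
b0 →J1  (prefer integral on C1)
b1 →I1  (0-jn J1 has e-setter on 0)
b3 →I2  (J1: bond 0 brought effort, rest push out)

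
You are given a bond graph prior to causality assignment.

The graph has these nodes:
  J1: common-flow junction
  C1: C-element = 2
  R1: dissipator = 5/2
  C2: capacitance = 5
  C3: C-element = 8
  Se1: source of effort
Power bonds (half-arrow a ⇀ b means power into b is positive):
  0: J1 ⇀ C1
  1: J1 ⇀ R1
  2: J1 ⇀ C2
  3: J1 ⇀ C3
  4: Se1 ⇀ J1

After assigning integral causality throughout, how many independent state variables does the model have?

b4 stroke at J1  (Se1: effort source, stroke at far end)
b0 stroke at J1  (C1: C, integral causality)
b2 stroke at J1  (C2 outputs effort q/C2)
b3 stroke at J1  (C3: C, integral causality)
b1 stroke at R1  (closing 1-jn rule on J1)

3  (C1, C2, C3 all integral)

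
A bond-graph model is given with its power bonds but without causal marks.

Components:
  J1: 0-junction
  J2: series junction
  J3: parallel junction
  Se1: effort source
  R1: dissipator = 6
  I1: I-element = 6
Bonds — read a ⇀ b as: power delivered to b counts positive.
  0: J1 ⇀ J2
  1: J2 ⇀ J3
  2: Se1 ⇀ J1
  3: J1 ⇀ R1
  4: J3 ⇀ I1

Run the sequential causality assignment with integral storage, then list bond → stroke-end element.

b2 stroke→J1  (Se1 fixes effort; stroke away)
b0 stroke→J2  (0-jn J1 has e-setter on 2)
b3 stroke→R1  (J1: bond 2 brought effort, rest push out)
b1 stroke→J3  (closing 1-jn rule on J2)
b4 stroke→I1  (common-e at J3 fixed by 1)

bond 0 stroke at J2
bond 1 stroke at J3
bond 2 stroke at J1
bond 3 stroke at R1
bond 4 stroke at I1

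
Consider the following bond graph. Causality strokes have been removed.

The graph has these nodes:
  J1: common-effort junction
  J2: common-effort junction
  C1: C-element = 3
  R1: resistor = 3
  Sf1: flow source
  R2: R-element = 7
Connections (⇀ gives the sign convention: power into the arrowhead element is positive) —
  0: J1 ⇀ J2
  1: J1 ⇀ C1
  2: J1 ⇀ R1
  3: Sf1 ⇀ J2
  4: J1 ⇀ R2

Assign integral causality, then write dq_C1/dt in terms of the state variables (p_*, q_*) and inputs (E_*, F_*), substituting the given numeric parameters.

β3 |Sf1  (Sf1 fixes flow; stroke at Sf1)
β0 |J2  (J2: last free bond brings effort in)
β1 |J1  (C1 outputs effort q/C1)
β2 |R1  (J1: bond 1 brought effort, rest push out)
β4 |R2  (J1 effort already set via bond 1)

dq_C1/dt = F_Sf1 - 10*q_C1/63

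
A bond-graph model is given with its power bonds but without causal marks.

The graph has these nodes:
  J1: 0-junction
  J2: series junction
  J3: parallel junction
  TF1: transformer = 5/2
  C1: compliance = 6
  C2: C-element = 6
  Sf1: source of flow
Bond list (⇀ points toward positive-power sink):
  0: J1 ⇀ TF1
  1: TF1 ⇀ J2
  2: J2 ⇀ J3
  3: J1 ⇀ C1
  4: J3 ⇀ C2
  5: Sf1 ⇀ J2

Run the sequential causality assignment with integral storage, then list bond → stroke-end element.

#0 stroke→TF1
#1 stroke→J2
#2 stroke→J2
#3 stroke→J1
#4 stroke→J3
#5 stroke→Sf1

#5 |Sf1  (source Sf1 imposes f)
#1 |J2  (J2: bond 5 brought flow, rest push out)
#2 |J2  (common-f at J2 fixed by 5)
#4 |J3  (J3: last free bond brings effort in)
#0 |TF1  (TF TF1: opposite of bond 1)
#3 |J1  (J1: last free bond brings effort in)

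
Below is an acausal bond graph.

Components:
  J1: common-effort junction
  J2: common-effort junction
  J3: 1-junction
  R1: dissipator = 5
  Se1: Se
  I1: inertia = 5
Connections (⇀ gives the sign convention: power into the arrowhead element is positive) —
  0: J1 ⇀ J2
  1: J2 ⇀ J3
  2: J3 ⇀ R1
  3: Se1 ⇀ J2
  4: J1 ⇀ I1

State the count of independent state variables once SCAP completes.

1  (I1 all integral)

bond 3 stroke at J2  (Se1 fixes effort; stroke away)
bond 0 stroke at J1  (common-e at J2 fixed by 3)
bond 1 stroke at J3  (0-jn J2 has e-setter on 3)
bond 2 stroke at R1  (J3 needs exactly one f-in)
bond 4 stroke at I1  (common-e at J1 fixed by 0)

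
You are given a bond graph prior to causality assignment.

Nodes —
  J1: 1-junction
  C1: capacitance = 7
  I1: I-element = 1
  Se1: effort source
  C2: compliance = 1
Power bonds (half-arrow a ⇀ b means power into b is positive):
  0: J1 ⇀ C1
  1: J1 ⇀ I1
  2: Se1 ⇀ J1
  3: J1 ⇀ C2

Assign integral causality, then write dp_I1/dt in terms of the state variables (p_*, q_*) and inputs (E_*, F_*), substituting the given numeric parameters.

dp_I1/dt = E_Se1 - q_C1/7 - q_C2

β2 stroke→J1  (Se1: effort source, stroke at far end)
β0 stroke→J1  (C1: C, integral causality)
β1 stroke→I1  (I1 outputs flow p/I1)
β3 stroke→J1  (common-f at J1 fixed by 1)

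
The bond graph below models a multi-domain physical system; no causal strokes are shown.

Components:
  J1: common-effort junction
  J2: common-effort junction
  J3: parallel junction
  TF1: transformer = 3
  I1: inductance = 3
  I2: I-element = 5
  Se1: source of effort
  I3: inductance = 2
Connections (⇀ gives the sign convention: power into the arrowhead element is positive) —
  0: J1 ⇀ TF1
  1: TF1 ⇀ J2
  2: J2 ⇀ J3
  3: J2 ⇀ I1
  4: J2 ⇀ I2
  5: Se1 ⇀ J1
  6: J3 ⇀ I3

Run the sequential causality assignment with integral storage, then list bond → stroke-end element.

bond 5 stroke→J1  (Se1 (Se) sets effort on bond)
bond 0 stroke→TF1  (J1: bond 5 brought effort, rest push out)
bond 1 stroke→J2  (TF1: transformer flips bond 0)
bond 2 stroke→J3  (J2 effort already set via bond 1)
bond 3 stroke→I1  (J2 effort already set via bond 1)
bond 4 stroke→I2  (0-jn J2 has e-setter on 1)
bond 6 stroke→I3  (J3: bond 2 brought effort, rest push out)

#0 stroke→TF1
#1 stroke→J2
#2 stroke→J3
#3 stroke→I1
#4 stroke→I2
#5 stroke→J1
#6 stroke→I3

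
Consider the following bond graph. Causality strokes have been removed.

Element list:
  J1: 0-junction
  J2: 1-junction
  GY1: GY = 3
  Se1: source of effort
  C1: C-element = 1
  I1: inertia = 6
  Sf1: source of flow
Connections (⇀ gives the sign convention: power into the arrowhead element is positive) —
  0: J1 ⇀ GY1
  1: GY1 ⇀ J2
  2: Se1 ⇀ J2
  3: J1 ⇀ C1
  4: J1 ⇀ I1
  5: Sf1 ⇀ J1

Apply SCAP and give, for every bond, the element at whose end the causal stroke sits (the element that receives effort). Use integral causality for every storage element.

bond 2 stroke→J2  (source Se1 imposes e)
bond 5 stroke→Sf1  (Sf1 fixes flow; stroke at Sf1)
bond 1 stroke→GY1  (only one flow-in slot at J2)
bond 0 stroke→GY1  (through GY1, causality inverts; strokes same side of GY1)
bond 3 stroke→J1  (C1: C, integral causality)
bond 4 stroke→I1  (J1: bond 3 brought effort, rest push out)

bond 0 stroke at GY1
bond 1 stroke at GY1
bond 2 stroke at J2
bond 3 stroke at J1
bond 4 stroke at I1
bond 5 stroke at Sf1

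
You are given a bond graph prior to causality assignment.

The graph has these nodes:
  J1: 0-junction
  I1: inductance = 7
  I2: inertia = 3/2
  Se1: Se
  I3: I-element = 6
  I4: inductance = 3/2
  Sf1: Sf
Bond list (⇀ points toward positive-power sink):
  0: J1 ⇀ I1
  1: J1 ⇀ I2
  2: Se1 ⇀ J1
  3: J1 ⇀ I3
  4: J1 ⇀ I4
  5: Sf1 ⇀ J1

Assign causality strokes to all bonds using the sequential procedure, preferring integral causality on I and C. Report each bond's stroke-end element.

bond 2 stroke at J1  (Se1 (Se) sets effort on bond)
bond 5 stroke at Sf1  (Sf1 (Sf) sets flow on bond)
bond 0 stroke at I1  (J1: bond 2 brought effort, rest push out)
bond 1 stroke at I2  (common-e at J1 fixed by 2)
bond 3 stroke at I3  (0-jn J1 has e-setter on 2)
bond 4 stroke at I4  (J1 effort already set via bond 2)

#0 stroke→I1
#1 stroke→I2
#2 stroke→J1
#3 stroke→I3
#4 stroke→I4
#5 stroke→Sf1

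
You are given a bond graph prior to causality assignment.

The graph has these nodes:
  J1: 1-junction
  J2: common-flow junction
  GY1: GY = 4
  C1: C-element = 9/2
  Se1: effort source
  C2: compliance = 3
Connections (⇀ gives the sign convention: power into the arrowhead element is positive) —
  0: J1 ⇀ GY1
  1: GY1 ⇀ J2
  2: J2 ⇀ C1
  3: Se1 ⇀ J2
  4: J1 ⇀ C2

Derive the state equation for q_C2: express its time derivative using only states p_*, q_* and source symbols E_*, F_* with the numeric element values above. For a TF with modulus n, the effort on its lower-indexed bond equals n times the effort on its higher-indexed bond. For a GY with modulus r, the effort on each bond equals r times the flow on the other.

bond 3 →J2  (source Se1 imposes e)
bond 2 →J2  (C1 outputs effort q/C1)
bond 1 →GY1  (closing 1-jn rule on J2)
bond 0 →GY1  (GY1 both-in/both-out from 1)
bond 4 →J1  (J1: bond 0 brought flow, rest push out)

dq_C2/dt = -E_Se1/4 + q_C1/18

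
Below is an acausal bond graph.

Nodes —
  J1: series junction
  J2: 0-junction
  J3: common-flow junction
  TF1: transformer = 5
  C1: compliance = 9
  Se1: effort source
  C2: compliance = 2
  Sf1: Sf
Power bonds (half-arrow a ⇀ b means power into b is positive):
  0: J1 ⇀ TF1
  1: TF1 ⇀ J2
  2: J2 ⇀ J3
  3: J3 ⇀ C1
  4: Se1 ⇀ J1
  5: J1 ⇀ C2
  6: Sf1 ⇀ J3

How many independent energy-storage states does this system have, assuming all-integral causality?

bond 4 stroke at J1  (source Se1 imposes e)
bond 6 stroke at Sf1  (Sf1 (Sf) sets flow on bond)
bond 2 stroke at J3  (J3: bond 6 brought flow, rest push out)
bond 3 stroke at J3  (1-jn J3 has f-setter on 6)
bond 1 stroke at J2  (J2: last free bond brings effort in)
bond 0 stroke at TF1  (TF TF1: opposite of bond 1)
bond 5 stroke at J1  (1-jn J1 has f-setter on 0)

2  (C1, C2 all integral)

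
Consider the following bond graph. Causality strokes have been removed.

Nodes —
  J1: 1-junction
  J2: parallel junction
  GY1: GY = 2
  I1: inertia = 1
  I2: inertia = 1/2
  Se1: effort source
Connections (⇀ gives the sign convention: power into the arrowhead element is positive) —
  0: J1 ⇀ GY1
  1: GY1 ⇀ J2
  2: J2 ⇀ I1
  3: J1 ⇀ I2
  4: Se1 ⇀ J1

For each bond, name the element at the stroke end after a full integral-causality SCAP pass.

#0 |J1
#1 |J2
#2 |I1
#3 |I2
#4 |J1

β4 →J1  (source Se1 imposes e)
β2 →I1  (I1: I, integral causality)
β1 →J2  (J2: last free bond brings effort in)
β0 →J1  (GY1 both-in/both-out from 1)
β3 →I2  (J1 needs exactly one f-in)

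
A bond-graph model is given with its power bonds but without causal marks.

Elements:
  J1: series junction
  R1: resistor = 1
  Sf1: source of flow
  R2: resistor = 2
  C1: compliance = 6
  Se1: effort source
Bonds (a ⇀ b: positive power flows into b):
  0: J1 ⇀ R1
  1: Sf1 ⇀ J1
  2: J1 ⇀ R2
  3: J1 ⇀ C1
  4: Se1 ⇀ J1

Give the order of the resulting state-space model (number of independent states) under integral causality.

1  (C1 all integral)

b1 stroke→Sf1  (Sf1: flow source, stroke at near end)
b4 stroke→J1  (Se1: effort source, stroke at far end)
b0 stroke→J1  (J1: bond 1 brought flow, rest push out)
b2 stroke→J1  (1-jn J1 has f-setter on 1)
b3 stroke→J1  (1-jn J1 has f-setter on 1)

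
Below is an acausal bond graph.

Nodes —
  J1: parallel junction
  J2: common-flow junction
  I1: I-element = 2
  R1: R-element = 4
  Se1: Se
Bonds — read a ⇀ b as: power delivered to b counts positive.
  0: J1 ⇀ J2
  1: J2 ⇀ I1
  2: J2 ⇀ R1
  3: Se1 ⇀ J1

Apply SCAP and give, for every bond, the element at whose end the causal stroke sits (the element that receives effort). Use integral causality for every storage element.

#0 stroke→J2
#1 stroke→I1
#2 stroke→J2
#3 stroke→J1

bond 3 |J1  (Se1 (Se) sets effort on bond)
bond 0 |J2  (J1: bond 3 brought effort, rest push out)
bond 1 |I1  (I1: I, integral causality)
bond 2 |J2  (J2: bond 1 brought flow, rest push out)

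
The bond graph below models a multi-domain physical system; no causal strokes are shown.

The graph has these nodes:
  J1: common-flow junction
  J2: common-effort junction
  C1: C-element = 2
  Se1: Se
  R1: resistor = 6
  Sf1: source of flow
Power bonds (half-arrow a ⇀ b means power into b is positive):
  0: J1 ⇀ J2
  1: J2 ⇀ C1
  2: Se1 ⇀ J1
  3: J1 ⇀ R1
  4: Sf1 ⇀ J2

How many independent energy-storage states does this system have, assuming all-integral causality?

1  (C1 all integral)

b2 →J1  (source Se1 imposes e)
b4 →Sf1  (Sf1: flow source, stroke at near end)
b1 →J2  (C1 outputs effort q/C1)
b0 →J1  (J2: bond 1 brought effort, rest push out)
b3 →R1  (closing 1-jn rule on J1)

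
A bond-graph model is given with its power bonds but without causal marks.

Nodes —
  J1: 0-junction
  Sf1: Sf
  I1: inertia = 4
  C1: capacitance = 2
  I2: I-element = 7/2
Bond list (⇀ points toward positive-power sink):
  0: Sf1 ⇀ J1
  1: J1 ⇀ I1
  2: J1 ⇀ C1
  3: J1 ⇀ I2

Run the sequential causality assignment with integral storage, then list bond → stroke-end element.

β0 stroke→Sf1
β1 stroke→I1
β2 stroke→J1
β3 stroke→I2

b0 →Sf1  (source Sf1 imposes f)
b1 →I1  (prefer integral on I1)
b2 →J1  (prefer integral on C1)
b3 →I2  (J1 effort already set via bond 2)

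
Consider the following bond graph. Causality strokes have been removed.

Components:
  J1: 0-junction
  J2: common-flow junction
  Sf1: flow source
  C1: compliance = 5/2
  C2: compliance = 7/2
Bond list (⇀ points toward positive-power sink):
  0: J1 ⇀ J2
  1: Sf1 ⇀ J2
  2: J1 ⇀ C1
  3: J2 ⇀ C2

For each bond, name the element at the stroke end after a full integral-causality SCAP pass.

bond 0 stroke at J2
bond 1 stroke at Sf1
bond 2 stroke at J1
bond 3 stroke at J2

β1 stroke at Sf1  (Sf1 (Sf) sets flow on bond)
β0 stroke at J2  (J2 flow already set via bond 1)
β3 stroke at J2  (J2: bond 1 brought flow, rest push out)
β2 stroke at J1  (J1 needs exactly one e-in)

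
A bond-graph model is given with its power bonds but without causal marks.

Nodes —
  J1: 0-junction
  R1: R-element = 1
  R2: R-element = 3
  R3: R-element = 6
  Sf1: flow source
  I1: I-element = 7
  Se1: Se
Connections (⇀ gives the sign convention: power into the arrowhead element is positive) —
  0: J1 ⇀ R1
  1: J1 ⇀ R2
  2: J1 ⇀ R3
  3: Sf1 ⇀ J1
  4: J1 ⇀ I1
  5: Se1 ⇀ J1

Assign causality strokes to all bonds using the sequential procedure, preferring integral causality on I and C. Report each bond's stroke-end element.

#0 →R1
#1 →R2
#2 →R3
#3 →Sf1
#4 →I1
#5 →J1

b3 →Sf1  (source Sf1 imposes f)
b5 →J1  (Se1 fixes effort; stroke away)
b0 →R1  (common-e at J1 fixed by 5)
b1 →R2  (J1 effort already set via bond 5)
b2 →R3  (J1: bond 5 brought effort, rest push out)
b4 →I1  (0-jn J1 has e-setter on 5)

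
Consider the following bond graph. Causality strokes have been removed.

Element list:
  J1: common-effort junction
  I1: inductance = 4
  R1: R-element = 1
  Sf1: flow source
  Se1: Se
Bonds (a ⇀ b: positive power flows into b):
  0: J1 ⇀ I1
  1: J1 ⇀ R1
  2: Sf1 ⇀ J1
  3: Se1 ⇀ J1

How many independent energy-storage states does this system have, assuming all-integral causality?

b2 |Sf1  (source Sf1 imposes f)
b3 |J1  (Se1 (Se) sets effort on bond)
b0 |I1  (common-e at J1 fixed by 3)
b1 |R1  (0-jn J1 has e-setter on 3)

1  (I1 all integral)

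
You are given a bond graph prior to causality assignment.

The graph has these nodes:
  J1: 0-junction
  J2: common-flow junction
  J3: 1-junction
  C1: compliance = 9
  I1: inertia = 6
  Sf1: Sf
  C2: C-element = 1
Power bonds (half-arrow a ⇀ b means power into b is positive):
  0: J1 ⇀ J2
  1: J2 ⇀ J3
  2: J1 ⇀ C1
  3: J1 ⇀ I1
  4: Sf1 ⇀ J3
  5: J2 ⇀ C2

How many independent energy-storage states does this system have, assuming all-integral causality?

b4 |Sf1  (Sf1 fixes flow; stroke at Sf1)
b1 |J3  (J3: bond 4 brought flow, rest push out)
b0 |J2  (J2 flow already set via bond 1)
b5 |J2  (common-f at J2 fixed by 1)
b2 |J1  (prefer integral on C1)
b3 |I1  (0-jn J1 has e-setter on 2)

3  (C1, C2, I1 all integral)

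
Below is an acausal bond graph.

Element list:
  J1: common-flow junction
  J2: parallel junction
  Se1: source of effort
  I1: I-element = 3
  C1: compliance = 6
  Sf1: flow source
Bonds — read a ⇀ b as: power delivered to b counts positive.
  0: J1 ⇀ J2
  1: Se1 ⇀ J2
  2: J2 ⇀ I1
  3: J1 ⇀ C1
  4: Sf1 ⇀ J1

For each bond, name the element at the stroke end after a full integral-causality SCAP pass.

β1 →J2  (Se1: effort source, stroke at far end)
β4 →Sf1  (Sf1 (Sf) sets flow on bond)
β0 →J1  (J1 flow already set via bond 4)
β3 →J1  (J1 flow already set via bond 4)
β2 →I1  (J2: bond 1 brought effort, rest push out)

bond 0 |J1
bond 1 |J2
bond 2 |I1
bond 3 |J1
bond 4 |Sf1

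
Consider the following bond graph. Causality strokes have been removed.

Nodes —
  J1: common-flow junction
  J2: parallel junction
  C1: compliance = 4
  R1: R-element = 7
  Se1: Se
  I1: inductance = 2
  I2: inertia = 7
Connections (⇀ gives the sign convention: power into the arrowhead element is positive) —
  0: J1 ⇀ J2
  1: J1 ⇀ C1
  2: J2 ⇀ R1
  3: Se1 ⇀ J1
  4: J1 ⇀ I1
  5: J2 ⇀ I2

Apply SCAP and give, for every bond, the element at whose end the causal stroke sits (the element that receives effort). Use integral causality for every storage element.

bond 0 stroke at J1
bond 1 stroke at J1
bond 2 stroke at J2
bond 3 stroke at J1
bond 4 stroke at I1
bond 5 stroke at I2

b3 stroke at J1  (source Se1 imposes e)
b1 stroke at J1  (C1: C, integral causality)
b4 stroke at I1  (I1 integral (f out))
b0 stroke at J1  (J1: bond 4 brought flow, rest push out)
b5 stroke at I2  (I2 outputs flow p/I2)
b2 stroke at J2  (J2 needs exactly one e-in)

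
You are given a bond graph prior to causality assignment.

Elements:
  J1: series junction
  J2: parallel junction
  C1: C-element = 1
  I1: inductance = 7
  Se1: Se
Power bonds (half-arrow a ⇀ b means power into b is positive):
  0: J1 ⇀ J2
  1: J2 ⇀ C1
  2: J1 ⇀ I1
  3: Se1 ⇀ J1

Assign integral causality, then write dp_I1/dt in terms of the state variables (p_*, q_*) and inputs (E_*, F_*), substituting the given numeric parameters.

b3 |J1  (Se1 fixes effort; stroke away)
b1 |J2  (C1 outputs effort q/C1)
b0 |J1  (J2: bond 1 brought effort, rest push out)
b2 |I1  (J1: last free bond brings flow in)

dp_I1/dt = E_Se1 - q_C1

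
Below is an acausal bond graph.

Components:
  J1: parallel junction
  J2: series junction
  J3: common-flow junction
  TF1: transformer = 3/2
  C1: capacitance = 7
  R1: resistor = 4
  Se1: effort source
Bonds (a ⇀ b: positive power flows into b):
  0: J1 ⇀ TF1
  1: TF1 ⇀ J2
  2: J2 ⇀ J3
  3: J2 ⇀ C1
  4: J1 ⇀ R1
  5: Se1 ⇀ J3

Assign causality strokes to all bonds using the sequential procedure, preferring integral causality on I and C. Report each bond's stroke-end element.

#5 stroke at J3  (source Se1 imposes e)
#2 stroke at J2  (J3 needs exactly one f-in)
#3 stroke at J2  (C1: C, integral causality)
#1 stroke at TF1  (J2 needs exactly one f-in)
#0 stroke at J1  (TF1: transformer flips bond 1)
#4 stroke at R1  (J1: bond 0 brought effort, rest push out)

β0 |J1
β1 |TF1
β2 |J2
β3 |J2
β4 |R1
β5 |J3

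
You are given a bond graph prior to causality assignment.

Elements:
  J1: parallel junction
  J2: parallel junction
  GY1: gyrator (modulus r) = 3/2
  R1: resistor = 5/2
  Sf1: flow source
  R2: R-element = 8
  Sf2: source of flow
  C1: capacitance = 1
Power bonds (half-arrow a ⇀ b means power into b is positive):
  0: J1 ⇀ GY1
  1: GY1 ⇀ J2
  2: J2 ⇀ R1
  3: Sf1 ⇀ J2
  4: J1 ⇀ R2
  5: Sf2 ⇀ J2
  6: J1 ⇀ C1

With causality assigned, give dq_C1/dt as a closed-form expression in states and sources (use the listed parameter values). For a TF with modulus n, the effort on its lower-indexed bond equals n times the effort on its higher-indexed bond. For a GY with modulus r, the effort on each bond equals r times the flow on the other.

dq_C1/dt = -5*F_Sf1/3 - 5*F_Sf2/3 - 89*q_C1/72

#3 stroke→Sf1  (Sf1 (Sf) sets flow on bond)
#5 stroke→Sf2  (Sf2 fixes flow; stroke at Sf2)
#6 stroke→J1  (C1 outputs effort q/C1)
#0 stroke→GY1  (0-jn J1 has e-setter on 6)
#4 stroke→R2  (common-e at J1 fixed by 6)
#1 stroke→GY1  (through GY1, causality inverts; strokes same side of GY1)
#2 stroke→J2  (J2 needs exactly one e-in)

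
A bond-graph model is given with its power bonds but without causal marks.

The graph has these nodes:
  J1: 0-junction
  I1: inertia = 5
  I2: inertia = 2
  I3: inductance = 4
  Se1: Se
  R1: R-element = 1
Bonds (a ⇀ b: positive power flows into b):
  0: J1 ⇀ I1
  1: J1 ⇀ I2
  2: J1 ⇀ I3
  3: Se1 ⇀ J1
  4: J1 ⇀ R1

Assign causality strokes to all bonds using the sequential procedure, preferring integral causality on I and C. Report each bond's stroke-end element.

#0 |I1
#1 |I2
#2 |I3
#3 |J1
#4 |R1

#3 stroke→J1  (source Se1 imposes e)
#0 stroke→I1  (0-jn J1 has e-setter on 3)
#1 stroke→I2  (J1: bond 3 brought effort, rest push out)
#2 stroke→I3  (J1: bond 3 brought effort, rest push out)
#4 stroke→R1  (0-jn J1 has e-setter on 3)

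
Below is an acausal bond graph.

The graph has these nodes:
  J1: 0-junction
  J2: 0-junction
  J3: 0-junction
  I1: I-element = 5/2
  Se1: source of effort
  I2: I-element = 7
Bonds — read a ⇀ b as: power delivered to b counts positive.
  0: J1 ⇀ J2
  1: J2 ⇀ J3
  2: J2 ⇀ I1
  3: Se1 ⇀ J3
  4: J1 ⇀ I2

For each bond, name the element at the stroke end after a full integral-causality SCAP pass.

bond 3 →J3  (source Se1 imposes e)
bond 1 →J2  (J3 effort already set via bond 3)
bond 0 →J1  (common-e at J2 fixed by 1)
bond 2 →I1  (0-jn J2 has e-setter on 1)
bond 4 →I2  (J1: bond 0 brought effort, rest push out)

b0 stroke at J1
b1 stroke at J2
b2 stroke at I1
b3 stroke at J3
b4 stroke at I2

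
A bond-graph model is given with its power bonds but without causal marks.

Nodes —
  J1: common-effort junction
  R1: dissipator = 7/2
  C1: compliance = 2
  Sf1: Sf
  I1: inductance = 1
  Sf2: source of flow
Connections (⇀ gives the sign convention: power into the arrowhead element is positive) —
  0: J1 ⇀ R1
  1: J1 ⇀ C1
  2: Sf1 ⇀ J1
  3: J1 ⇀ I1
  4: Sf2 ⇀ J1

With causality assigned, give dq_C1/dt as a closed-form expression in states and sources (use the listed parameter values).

dq_C1/dt = F_Sf1 + F_Sf2 - p_I1 - q_C1/7

β2 →Sf1  (Sf1 (Sf) sets flow on bond)
β4 →Sf2  (Sf2 fixes flow; stroke at Sf2)
β1 →J1  (C1: C, integral causality)
β0 →R1  (J1 effort already set via bond 1)
β3 →I1  (0-jn J1 has e-setter on 1)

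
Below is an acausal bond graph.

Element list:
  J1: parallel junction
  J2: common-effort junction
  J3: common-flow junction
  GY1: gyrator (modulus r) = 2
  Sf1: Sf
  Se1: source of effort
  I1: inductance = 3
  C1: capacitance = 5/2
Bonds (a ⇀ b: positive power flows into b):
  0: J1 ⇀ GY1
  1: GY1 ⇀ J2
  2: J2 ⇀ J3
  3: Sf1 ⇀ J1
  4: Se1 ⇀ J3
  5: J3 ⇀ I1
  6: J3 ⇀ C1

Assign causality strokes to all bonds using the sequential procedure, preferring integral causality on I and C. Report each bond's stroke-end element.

β0 →J1
β1 →J2
β2 →J3
β3 →Sf1
β4 →J3
β5 →I1
β6 →J3

#3 stroke at Sf1  (Sf1 fixes flow; stroke at Sf1)
#4 stroke at J3  (Se1 (Se) sets effort on bond)
#0 stroke at J1  (closing 0-jn rule on J1)
#1 stroke at J2  (GY GY1: same side as bond 0)
#2 stroke at J3  (J2 effort already set via bond 1)
#5 stroke at I1  (I1 integral (f out))
#6 stroke at J3  (1-jn J3 has f-setter on 5)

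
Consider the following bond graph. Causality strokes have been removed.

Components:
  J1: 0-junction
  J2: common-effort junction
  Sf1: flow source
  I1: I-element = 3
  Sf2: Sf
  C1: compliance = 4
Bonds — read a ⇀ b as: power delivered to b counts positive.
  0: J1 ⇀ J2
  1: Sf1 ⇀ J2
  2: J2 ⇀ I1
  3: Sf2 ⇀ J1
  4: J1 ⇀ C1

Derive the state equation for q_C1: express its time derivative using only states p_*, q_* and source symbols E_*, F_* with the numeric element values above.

dq_C1/dt = F_Sf1 + F_Sf2 - p_I1/3

bond 1 →Sf1  (Sf1 fixes flow; stroke at Sf1)
bond 3 →Sf2  (Sf2: flow source, stroke at near end)
bond 2 →I1  (I1 integral (f out))
bond 0 →J2  (closing 0-jn rule on J2)
bond 4 →J1  (J1 needs exactly one e-in)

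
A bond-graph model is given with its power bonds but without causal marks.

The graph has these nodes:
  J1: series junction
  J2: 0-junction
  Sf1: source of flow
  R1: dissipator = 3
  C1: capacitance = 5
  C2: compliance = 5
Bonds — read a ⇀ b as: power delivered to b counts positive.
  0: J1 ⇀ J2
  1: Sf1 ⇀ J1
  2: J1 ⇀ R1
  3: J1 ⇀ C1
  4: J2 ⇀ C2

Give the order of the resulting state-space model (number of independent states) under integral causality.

2  (C1, C2 all integral)

#1 |Sf1  (Sf1 (Sf) sets flow on bond)
#0 |J1  (common-f at J1 fixed by 1)
#2 |J1  (common-f at J1 fixed by 1)
#3 |J1  (J1 flow already set via bond 1)
#4 |J2  (J2 needs exactly one e-in)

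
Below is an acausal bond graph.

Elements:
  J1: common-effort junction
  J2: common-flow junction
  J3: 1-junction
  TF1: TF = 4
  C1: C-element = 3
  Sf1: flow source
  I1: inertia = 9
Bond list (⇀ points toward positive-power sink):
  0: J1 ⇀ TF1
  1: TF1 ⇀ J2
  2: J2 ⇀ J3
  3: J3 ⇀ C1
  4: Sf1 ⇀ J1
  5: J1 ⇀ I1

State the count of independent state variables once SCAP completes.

b4 →Sf1  (Sf1 fixes flow; stroke at Sf1)
b3 →J3  (C1 integral (e out))
b2 →J2  (closing 1-jn rule on J3)
b1 →TF1  (closing 1-jn rule on J2)
b0 →J1  (through TF1, causality passes straight; one stroke at TF1)
b5 →I1  (J1: bond 0 brought effort, rest push out)

2  (C1, I1 all integral)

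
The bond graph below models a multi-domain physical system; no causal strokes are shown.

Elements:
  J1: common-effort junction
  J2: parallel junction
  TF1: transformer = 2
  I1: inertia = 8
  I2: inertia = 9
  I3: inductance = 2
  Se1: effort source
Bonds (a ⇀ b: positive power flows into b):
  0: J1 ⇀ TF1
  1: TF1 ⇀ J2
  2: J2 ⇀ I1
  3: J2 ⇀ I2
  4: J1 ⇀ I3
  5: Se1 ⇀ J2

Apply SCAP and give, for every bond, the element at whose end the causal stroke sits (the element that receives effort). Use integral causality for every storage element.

b0 →J1
b1 →TF1
b2 →I1
b3 →I2
b4 →I3
b5 →J2

β5 stroke→J2  (Se1 (Se) sets effort on bond)
β1 stroke→TF1  (J2: bond 5 brought effort, rest push out)
β2 stroke→I1  (J2 effort already set via bond 5)
β3 stroke→I2  (J2 effort already set via bond 5)
β0 stroke→J1  (TF1 one-in-one-out from 1)
β4 stroke→I3  (J1 effort already set via bond 0)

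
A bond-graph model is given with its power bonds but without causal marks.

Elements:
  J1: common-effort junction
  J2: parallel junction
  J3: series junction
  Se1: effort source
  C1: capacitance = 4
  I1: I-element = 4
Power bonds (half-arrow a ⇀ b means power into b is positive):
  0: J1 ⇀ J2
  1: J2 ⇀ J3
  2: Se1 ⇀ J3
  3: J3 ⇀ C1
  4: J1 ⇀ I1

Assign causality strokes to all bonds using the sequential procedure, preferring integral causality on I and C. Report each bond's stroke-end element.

β2 stroke at J3  (Se1 fixes effort; stroke away)
β3 stroke at J3  (prefer integral on C1)
β1 stroke at J2  (J3 needs exactly one f-in)
β0 stroke at J1  (J2: bond 1 brought effort, rest push out)
β4 stroke at I1  (J1: bond 0 brought effort, rest push out)

#0 →J1
#1 →J2
#2 →J3
#3 →J3
#4 →I1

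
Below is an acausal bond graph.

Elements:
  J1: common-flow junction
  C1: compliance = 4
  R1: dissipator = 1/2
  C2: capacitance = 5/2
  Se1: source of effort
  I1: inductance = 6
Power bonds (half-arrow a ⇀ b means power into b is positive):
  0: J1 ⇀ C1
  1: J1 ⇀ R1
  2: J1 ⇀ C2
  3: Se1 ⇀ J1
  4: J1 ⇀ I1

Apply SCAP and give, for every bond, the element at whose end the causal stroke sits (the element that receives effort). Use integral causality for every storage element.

β3 stroke at J1  (Se1: effort source, stroke at far end)
β0 stroke at J1  (C1 integral (e out))
β2 stroke at J1  (C2 outputs effort q/C2)
β4 stroke at I1  (I1 integral (f out))
β1 stroke at J1  (J1 flow already set via bond 4)

b0 |J1
b1 |J1
b2 |J1
b3 |J1
b4 |I1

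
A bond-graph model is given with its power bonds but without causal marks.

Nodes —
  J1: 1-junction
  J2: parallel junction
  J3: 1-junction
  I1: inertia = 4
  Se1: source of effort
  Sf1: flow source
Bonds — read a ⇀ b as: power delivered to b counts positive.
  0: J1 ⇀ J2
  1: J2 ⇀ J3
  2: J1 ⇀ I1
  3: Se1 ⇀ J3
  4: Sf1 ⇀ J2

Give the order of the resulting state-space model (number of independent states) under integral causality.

1  (I1 all integral)

bond 3 stroke→J3  (Se1: effort source, stroke at far end)
bond 4 stroke→Sf1  (source Sf1 imposes f)
bond 1 stroke→J2  (J3 needs exactly one f-in)
bond 0 stroke→J1  (J2 effort already set via bond 1)
bond 2 stroke→I1  (J1 needs exactly one f-in)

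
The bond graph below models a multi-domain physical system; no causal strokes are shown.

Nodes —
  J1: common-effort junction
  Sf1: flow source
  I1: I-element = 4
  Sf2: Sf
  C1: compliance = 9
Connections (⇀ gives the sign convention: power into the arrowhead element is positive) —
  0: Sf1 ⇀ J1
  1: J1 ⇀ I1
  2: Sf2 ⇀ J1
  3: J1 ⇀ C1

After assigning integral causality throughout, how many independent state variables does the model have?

b0 stroke→Sf1  (source Sf1 imposes f)
b2 stroke→Sf2  (Sf2 fixes flow; stroke at Sf2)
b1 stroke→I1  (prefer integral on I1)
b3 stroke→J1  (J1: last free bond brings effort in)

2  (C1, I1 all integral)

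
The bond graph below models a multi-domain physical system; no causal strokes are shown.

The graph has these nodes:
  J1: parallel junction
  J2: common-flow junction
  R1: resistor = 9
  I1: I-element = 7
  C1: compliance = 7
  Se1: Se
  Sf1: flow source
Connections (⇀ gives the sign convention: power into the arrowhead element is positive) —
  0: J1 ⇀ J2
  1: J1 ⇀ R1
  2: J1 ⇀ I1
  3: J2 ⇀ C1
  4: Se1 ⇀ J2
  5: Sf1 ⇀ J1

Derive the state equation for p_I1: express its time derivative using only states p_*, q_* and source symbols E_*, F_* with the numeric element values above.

dp_I1/dt = -E_Se1 + q_C1/7

b4 stroke→J2  (Se1 fixes effort; stroke away)
b5 stroke→Sf1  (source Sf1 imposes f)
b2 stroke→I1  (prefer integral on I1)
b3 stroke→J2  (C1: C, integral causality)
b0 stroke→J1  (J2 needs exactly one f-in)
b1 stroke→R1  (J1 effort already set via bond 0)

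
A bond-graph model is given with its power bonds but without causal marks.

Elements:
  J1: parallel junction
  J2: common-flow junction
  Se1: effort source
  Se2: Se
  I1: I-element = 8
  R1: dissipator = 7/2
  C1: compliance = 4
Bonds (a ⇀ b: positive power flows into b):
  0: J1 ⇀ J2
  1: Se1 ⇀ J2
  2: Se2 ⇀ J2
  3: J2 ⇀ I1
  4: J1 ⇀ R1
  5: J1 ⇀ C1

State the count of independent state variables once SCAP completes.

2  (C1, I1 all integral)

bond 1 |J2  (Se1: effort source, stroke at far end)
bond 2 |J2  (Se2 fixes effort; stroke away)
bond 3 |I1  (I1 outputs flow p/I1)
bond 0 |J2  (J2: bond 3 brought flow, rest push out)
bond 5 |J1  (C1 outputs effort q/C1)
bond 4 |R1  (common-e at J1 fixed by 5)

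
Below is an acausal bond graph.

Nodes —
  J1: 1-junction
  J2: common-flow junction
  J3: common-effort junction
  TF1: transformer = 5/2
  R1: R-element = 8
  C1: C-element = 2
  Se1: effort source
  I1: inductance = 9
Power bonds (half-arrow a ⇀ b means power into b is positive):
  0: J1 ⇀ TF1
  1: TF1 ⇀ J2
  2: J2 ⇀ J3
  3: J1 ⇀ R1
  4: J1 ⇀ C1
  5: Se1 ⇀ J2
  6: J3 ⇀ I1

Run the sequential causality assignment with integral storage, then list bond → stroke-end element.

β5 |J2  (Se1 (Se) sets effort on bond)
β4 |J1  (C1: C, integral causality)
β6 |I1  (I1: I, integral causality)
β2 |J3  (J3: last free bond brings effort in)
β1 |J2  (common-f at J2 fixed by 2)
β0 |TF1  (TF1 one-in-one-out from 1)
β3 |J1  (1-jn J1 has f-setter on 0)

β0 →TF1
β1 →J2
β2 →J3
β3 →J1
β4 →J1
β5 →J2
β6 →I1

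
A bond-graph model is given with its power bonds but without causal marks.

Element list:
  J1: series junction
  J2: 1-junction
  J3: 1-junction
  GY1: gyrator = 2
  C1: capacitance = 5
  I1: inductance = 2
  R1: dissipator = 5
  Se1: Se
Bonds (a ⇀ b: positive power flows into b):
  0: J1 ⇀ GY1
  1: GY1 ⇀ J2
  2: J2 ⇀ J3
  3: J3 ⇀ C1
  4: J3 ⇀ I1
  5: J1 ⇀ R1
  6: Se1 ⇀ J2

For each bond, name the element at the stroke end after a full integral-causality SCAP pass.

β0 stroke at J1
β1 stroke at J2
β2 stroke at J3
β3 stroke at J3
β4 stroke at I1
β5 stroke at R1
β6 stroke at J2

bond 6 →J2  (Se1: effort source, stroke at far end)
bond 3 →J3  (C1 integral (e out))
bond 4 →I1  (I1: I, integral causality)
bond 2 →J3  (J3 flow already set via bond 4)
bond 1 →J2  (J2: bond 2 brought flow, rest push out)
bond 0 →J1  (GY1: gyrator matches bond 1)
bond 5 →R1  (closing 1-jn rule on J1)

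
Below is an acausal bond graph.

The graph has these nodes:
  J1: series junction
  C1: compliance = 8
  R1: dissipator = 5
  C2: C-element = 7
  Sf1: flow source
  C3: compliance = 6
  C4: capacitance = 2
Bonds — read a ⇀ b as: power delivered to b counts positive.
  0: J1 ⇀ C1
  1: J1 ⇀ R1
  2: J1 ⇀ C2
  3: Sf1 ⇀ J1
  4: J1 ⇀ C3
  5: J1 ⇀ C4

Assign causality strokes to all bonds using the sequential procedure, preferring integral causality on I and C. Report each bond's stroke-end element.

β3 stroke→Sf1  (source Sf1 imposes f)
β0 stroke→J1  (common-f at J1 fixed by 3)
β1 stroke→J1  (J1: bond 3 brought flow, rest push out)
β2 stroke→J1  (common-f at J1 fixed by 3)
β4 stroke→J1  (common-f at J1 fixed by 3)
β5 stroke→J1  (1-jn J1 has f-setter on 3)

#0 stroke at J1
#1 stroke at J1
#2 stroke at J1
#3 stroke at Sf1
#4 stroke at J1
#5 stroke at J1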